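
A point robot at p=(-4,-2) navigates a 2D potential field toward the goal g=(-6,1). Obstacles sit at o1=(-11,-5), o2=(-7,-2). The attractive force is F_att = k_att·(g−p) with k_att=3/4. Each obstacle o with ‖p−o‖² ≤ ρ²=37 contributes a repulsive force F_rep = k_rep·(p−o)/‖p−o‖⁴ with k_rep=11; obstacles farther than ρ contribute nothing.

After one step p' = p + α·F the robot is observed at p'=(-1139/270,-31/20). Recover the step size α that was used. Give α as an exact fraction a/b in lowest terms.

F_att = 3/4·(g−p) = 3/4·(-2,3) = (-1.5000,2.2500)
o1: d²=58 > ρ²=37 → inactive
o2: d²=9 ≤ ρ²=37; F_rep = 11·(3,0)/9² = (0.4074,0.0000)
F = F_att + ΣF_rep = (-1.0926,2.2500)
Δp = p'−p = (-0.2185,0.4500); α = Δx/Fx = (-59/270) / (-59/54) = 1/5
check: Δy/Fy = (9/20) / (9/4) = 1/5 ✓

α = 1/5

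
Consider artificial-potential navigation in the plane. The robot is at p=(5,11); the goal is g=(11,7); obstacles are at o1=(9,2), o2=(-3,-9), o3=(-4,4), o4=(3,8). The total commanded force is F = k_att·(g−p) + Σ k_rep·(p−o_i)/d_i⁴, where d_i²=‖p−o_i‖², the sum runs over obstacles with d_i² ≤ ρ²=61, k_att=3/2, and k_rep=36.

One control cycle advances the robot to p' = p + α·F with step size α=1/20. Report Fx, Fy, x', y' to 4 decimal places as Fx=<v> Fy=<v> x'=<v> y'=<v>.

Fx=9.4260 Fy=-5.3609 x'=5.4713 y'=10.7320

F_att = 3/2·(g−p) = 3/2·(6,-4) = (9.0000,-6.0000)
o1: d²=97 > ρ²=61 → inactive
o2: d²=464 > ρ²=61 → inactive
o3: d²=130 > ρ²=61 → inactive
o4: d²=13 ≤ ρ²=61; F_rep = 36·(2,3)/13² = (0.4260,0.6391)
F = F_att + ΣF_rep = (9.4260,-5.3609)
p' = p + 1/20·F = (5.4713,10.7320)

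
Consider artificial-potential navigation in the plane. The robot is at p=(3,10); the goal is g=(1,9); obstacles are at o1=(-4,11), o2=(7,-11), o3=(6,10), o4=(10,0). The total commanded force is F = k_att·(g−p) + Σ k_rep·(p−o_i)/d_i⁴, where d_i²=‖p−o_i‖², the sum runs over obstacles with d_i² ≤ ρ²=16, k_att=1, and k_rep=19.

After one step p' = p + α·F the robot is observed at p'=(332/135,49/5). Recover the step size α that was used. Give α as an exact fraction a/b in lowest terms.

F_att = 1·(g−p) = 1·(-2,-1) = (-2.0000,-1.0000)
o1: d²=50 > ρ²=16 → inactive
o2: d²=457 > ρ²=16 → inactive
o3: d²=9 ≤ ρ²=16; F_rep = 19·(-3,0)/9² = (-0.7037,0.0000)
o4: d²=149 > ρ²=16 → inactive
F = F_att + ΣF_rep = (-2.7037,-1.0000)
Δp = p'−p = (-0.5407,-0.2000); α = Δx/Fx = (-73/135) / (-73/27) = 1/5
check: Δy/Fy = (-1/5) / (-1) = 1/5 ✓

α = 1/5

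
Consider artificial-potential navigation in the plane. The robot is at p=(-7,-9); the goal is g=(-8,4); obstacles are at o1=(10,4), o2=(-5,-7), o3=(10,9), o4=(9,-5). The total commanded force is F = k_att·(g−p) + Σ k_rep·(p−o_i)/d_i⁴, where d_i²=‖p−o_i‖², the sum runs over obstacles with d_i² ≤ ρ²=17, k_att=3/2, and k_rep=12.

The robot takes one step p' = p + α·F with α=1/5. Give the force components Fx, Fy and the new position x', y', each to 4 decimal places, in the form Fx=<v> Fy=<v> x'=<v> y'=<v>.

Fx=-1.8750 Fy=19.1250 x'=-7.3750 y'=-5.1750

F_att = 3/2·(g−p) = 3/2·(-1,13) = (-1.5000,19.5000)
o1: d²=458 > ρ²=17 → inactive
o2: d²=8 ≤ ρ²=17; F_rep = 12·(-2,-2)/8² = (-0.3750,-0.3750)
o3: d²=613 > ρ²=17 → inactive
o4: d²=272 > ρ²=17 → inactive
F = F_att + ΣF_rep = (-1.8750,19.1250)
p' = p + 1/5·F = (-7.3750,-5.1750)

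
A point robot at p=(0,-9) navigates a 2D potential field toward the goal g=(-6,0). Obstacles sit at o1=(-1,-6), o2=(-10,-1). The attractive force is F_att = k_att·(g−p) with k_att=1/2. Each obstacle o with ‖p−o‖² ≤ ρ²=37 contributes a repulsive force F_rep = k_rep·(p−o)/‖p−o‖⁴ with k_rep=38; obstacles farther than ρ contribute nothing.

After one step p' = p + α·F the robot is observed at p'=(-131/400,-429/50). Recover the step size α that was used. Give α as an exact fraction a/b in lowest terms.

α = 1/8

F_att = 1/2·(g−p) = 1/2·(-6,9) = (-3.0000,4.5000)
o1: d²=10 ≤ ρ²=37; F_rep = 38·(1,-3)/10² = (0.3800,-1.1400)
o2: d²=164 > ρ²=37 → inactive
F = F_att + ΣF_rep = (-2.6200,3.3600)
Δp = p'−p = (-0.3275,0.4200); α = Δx/Fx = (-131/400) / (-131/50) = 1/8
check: Δy/Fy = (21/50) / (84/25) = 1/8 ✓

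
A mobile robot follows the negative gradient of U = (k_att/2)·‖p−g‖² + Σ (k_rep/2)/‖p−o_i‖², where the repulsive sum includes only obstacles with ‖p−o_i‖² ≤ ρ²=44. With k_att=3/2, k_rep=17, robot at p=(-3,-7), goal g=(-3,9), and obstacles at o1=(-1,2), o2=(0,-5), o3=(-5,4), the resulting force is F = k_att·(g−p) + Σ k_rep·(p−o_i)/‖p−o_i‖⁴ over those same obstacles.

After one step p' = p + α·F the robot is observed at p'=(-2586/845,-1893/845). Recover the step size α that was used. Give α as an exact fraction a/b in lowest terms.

α = 1/5

F_att = 3/2·(g−p) = 3/2·(0,16) = (0.0000,24.0000)
o1: d²=85 > ρ²=44 → inactive
o2: d²=13 ≤ ρ²=44; F_rep = 17·(-3,-2)/13² = (-0.3018,-0.2012)
o3: d²=125 > ρ²=44 → inactive
F = F_att + ΣF_rep = (-0.3018,23.7988)
Δp = p'−p = (-0.0604,4.7598); α = Δx/Fx = (-51/845) / (-51/169) = 1/5
check: Δy/Fy = (4022/845) / (4022/169) = 1/5 ✓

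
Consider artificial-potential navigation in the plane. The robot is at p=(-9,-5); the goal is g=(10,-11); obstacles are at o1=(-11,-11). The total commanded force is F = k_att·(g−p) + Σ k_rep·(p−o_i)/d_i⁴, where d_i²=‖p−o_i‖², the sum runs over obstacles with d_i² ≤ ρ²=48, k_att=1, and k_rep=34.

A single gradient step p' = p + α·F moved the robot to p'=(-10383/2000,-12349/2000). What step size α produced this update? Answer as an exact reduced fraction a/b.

F_att = 1·(g−p) = 1·(19,-6) = (19.0000,-6.0000)
o1: d²=40 ≤ ρ²=48; F_rep = 34·(2,6)/40² = (0.0425,0.1275)
F = F_att + ΣF_rep = (19.0425,-5.8725)
Δp = p'−p = (3.8085,-1.1745); α = Δx/Fx = (7617/2000) / (7617/400) = 1/5
check: Δy/Fy = (-2349/2000) / (-2349/400) = 1/5 ✓

α = 1/5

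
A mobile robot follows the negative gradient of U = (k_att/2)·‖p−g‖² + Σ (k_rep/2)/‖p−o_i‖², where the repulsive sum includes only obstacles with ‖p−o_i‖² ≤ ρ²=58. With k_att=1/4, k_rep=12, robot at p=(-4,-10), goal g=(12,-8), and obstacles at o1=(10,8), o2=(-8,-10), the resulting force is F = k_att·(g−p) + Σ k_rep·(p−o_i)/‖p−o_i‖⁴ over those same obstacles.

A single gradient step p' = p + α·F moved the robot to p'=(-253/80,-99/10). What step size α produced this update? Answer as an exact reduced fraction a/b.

F_att = 1/4·(g−p) = 1/4·(16,2) = (4.0000,0.5000)
o1: d²=520 > ρ²=58 → inactive
o2: d²=16 ≤ ρ²=58; F_rep = 12·(4,0)/16² = (0.1875,0.0000)
F = F_att + ΣF_rep = (4.1875,0.5000)
Δp = p'−p = (0.8375,0.1000); α = Δx/Fx = (67/80) / (67/16) = 1/5
check: Δy/Fy = (1/10) / (1/2) = 1/5 ✓

α = 1/5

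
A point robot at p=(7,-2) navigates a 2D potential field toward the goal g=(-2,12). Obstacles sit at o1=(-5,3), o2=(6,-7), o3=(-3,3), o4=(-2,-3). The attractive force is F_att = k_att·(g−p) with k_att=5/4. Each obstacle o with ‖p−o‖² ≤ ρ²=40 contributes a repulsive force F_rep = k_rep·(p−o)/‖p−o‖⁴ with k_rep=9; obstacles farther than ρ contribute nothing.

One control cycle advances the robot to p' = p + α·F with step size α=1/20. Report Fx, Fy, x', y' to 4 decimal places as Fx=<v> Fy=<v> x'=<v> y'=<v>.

F_att = 5/4·(g−p) = 5/4·(-9,14) = (-11.2500,17.5000)
o1: d²=169 > ρ²=40 → inactive
o2: d²=26 ≤ ρ²=40; F_rep = 9·(1,5)/26² = (0.0133,0.0666)
o3: d²=125 > ρ²=40 → inactive
o4: d²=82 > ρ²=40 → inactive
F = F_att + ΣF_rep = (-11.2367,17.5666)
p' = p + 1/20·F = (6.4382,-1.1217)

Fx=-11.2367 Fy=17.5666 x'=6.4382 y'=-1.1217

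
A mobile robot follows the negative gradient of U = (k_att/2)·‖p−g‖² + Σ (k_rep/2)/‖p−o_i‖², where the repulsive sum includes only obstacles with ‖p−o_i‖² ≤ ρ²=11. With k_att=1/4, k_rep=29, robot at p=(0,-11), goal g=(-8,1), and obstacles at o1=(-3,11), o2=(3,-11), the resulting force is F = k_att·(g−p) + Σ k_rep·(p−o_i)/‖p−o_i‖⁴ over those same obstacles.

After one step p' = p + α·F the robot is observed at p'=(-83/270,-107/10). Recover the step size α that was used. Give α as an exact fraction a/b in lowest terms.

F_att = 1/4·(g−p) = 1/4·(-8,12) = (-2.0000,3.0000)
o1: d²=493 > ρ²=11 → inactive
o2: d²=9 ≤ ρ²=11; F_rep = 29·(-3,0)/9² = (-1.0741,0.0000)
F = F_att + ΣF_rep = (-3.0741,3.0000)
Δp = p'−p = (-0.3074,0.3000); α = Δx/Fx = (-83/270) / (-83/27) = 1/10
check: Δy/Fy = (3/10) / (3) = 1/10 ✓

α = 1/10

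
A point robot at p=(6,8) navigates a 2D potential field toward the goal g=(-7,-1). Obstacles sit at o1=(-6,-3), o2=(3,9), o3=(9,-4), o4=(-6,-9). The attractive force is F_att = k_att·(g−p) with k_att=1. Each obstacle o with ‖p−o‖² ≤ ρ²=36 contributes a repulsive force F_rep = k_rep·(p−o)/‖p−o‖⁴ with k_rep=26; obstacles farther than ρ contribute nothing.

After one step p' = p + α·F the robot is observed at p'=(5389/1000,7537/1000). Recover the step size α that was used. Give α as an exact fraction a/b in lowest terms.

α = 1/20

F_att = 1·(g−p) = 1·(-13,-9) = (-13.0000,-9.0000)
o1: d²=265 > ρ²=36 → inactive
o2: d²=10 ≤ ρ²=36; F_rep = 26·(3,-1)/10² = (0.7800,-0.2600)
o3: d²=153 > ρ²=36 → inactive
o4: d²=433 > ρ²=36 → inactive
F = F_att + ΣF_rep = (-12.2200,-9.2600)
Δp = p'−p = (-0.6110,-0.4630); α = Δx/Fx = (-611/1000) / (-611/50) = 1/20
check: Δy/Fy = (-463/1000) / (-463/50) = 1/20 ✓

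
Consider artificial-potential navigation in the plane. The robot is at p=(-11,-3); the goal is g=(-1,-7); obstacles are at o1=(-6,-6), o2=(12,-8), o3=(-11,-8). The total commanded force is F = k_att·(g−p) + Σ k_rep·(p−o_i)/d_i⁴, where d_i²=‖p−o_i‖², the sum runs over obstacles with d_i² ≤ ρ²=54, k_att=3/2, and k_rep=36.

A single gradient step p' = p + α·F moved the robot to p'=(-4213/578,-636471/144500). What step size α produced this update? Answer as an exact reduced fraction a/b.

α = 1/4

F_att = 3/2·(g−p) = 3/2·(10,-4) = (15.0000,-6.0000)
o1: d²=34 ≤ ρ²=54; F_rep = 36·(-5,3)/34² = (-0.1557,0.0934)
o2: d²=554 > ρ²=54 → inactive
o3: d²=25 ≤ ρ²=54; F_rep = 36·(0,5)/25² = (0.0000,0.2880)
F = F_att + ΣF_rep = (14.8443,-5.6186)
Δp = p'−p = (3.7111,-1.4046); α = Δx/Fx = (2145/578) / (4290/289) = 1/4
check: Δy/Fy = (-202971/144500) / (-202971/36125) = 1/4 ✓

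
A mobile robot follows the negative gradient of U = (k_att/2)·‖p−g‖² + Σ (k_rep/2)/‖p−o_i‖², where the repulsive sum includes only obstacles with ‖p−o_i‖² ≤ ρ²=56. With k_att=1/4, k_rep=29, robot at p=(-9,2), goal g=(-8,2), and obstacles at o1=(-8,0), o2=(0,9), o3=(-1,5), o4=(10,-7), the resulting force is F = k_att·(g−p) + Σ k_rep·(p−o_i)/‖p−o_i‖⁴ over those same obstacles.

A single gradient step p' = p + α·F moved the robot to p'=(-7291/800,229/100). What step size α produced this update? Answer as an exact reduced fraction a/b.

α = 1/8

F_att = 1/4·(g−p) = 1/4·(1,0) = (0.2500,0.0000)
o1: d²=5 ≤ ρ²=56; F_rep = 29·(-1,2)/5² = (-1.1600,2.3200)
o2: d²=130 > ρ²=56 → inactive
o3: d²=73 > ρ²=56 → inactive
o4: d²=442 > ρ²=56 → inactive
F = F_att + ΣF_rep = (-0.9100,2.3200)
Δp = p'−p = (-0.1138,0.2900); α = Δx/Fx = (-91/800) / (-91/100) = 1/8
check: Δy/Fy = (29/100) / (58/25) = 1/8 ✓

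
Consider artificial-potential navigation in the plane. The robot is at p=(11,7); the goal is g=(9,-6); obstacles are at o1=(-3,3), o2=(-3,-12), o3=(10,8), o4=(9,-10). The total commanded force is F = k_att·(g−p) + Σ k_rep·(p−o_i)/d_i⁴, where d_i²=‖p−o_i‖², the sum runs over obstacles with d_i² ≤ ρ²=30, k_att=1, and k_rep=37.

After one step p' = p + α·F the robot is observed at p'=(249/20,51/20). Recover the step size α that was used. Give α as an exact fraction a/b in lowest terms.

α = 1/5

F_att = 1·(g−p) = 1·(-2,-13) = (-2.0000,-13.0000)
o1: d²=212 > ρ²=30 → inactive
o2: d²=557 > ρ²=30 → inactive
o3: d²=2 ≤ ρ²=30; F_rep = 37·(1,-1)/2² = (9.2500,-9.2500)
o4: d²=293 > ρ²=30 → inactive
F = F_att + ΣF_rep = (7.2500,-22.2500)
Δp = p'−p = (1.4500,-4.4500); α = Δx/Fx = (29/20) / (29/4) = 1/5
check: Δy/Fy = (-89/20) / (-89/4) = 1/5 ✓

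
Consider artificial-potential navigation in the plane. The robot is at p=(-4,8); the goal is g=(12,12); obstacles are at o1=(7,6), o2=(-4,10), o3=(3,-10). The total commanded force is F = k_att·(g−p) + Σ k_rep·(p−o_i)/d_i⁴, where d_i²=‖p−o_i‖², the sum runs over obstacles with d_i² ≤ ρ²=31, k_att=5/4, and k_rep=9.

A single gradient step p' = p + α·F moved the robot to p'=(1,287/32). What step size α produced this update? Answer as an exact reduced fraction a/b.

F_att = 5/4·(g−p) = 5/4·(16,4) = (20.0000,5.0000)
o1: d²=125 > ρ²=31 → inactive
o2: d²=4 ≤ ρ²=31; F_rep = 9·(0,-2)/4² = (0.0000,-1.1250)
o3: d²=373 > ρ²=31 → inactive
F = F_att + ΣF_rep = (20.0000,3.8750)
Δp = p'−p = (5.0000,0.9688); α = Δx/Fx = (5) / (20) = 1/4
check: Δy/Fy = (31/32) / (31/8) = 1/4 ✓

α = 1/4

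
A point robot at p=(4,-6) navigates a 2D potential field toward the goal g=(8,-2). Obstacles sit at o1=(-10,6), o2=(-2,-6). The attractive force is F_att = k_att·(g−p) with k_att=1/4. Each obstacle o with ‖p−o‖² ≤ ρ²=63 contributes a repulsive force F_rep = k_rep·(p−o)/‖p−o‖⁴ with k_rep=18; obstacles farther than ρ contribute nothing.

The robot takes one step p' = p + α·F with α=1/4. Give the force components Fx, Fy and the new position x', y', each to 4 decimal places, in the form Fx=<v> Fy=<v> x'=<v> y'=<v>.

Fx=1.0833 Fy=1.0000 x'=4.2708 y'=-5.7500

F_att = 1/4·(g−p) = 1/4·(4,4) = (1.0000,1.0000)
o1: d²=340 > ρ²=63 → inactive
o2: d²=36 ≤ ρ²=63; F_rep = 18·(6,0)/36² = (0.0833,0.0000)
F = F_att + ΣF_rep = (1.0833,1.0000)
p' = p + 1/4·F = (4.2708,-5.7500)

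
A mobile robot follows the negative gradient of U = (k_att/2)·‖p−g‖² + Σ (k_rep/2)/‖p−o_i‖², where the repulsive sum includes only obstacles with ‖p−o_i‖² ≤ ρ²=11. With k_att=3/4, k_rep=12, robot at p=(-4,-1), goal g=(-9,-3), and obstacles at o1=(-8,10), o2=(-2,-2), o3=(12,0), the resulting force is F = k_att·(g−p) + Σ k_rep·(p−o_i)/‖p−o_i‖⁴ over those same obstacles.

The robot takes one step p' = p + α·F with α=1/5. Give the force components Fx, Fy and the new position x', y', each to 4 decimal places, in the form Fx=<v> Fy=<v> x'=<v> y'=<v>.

Fx=-4.7100 Fy=-1.0200 x'=-4.9420 y'=-1.2040

F_att = 3/4·(g−p) = 3/4·(-5,-2) = (-3.7500,-1.5000)
o1: d²=137 > ρ²=11 → inactive
o2: d²=5 ≤ ρ²=11; F_rep = 12·(-2,1)/5² = (-0.9600,0.4800)
o3: d²=257 > ρ²=11 → inactive
F = F_att + ΣF_rep = (-4.7100,-1.0200)
p' = p + 1/5·F = (-4.9420,-1.2040)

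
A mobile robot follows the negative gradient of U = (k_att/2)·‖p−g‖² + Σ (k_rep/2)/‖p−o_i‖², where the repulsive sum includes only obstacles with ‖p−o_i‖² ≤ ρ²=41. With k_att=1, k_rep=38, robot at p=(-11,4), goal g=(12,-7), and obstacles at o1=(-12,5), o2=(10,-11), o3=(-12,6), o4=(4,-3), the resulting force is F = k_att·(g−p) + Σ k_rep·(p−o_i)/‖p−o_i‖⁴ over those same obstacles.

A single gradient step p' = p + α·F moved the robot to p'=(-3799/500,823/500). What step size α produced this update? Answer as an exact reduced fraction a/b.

F_att = 1·(g−p) = 1·(23,-11) = (23.0000,-11.0000)
o1: d²=2 ≤ ρ²=41; F_rep = 38·(1,-1)/2² = (9.5000,-9.5000)
o2: d²=666 > ρ²=41 → inactive
o3: d²=5 ≤ ρ²=41; F_rep = 38·(1,-2)/5² = (1.5200,-3.0400)
o4: d²=274 > ρ²=41 → inactive
F = F_att + ΣF_rep = (34.0200,-23.5400)
Δp = p'−p = (3.4020,-2.3540); α = Δx/Fx = (1701/500) / (1701/50) = 1/10
check: Δy/Fy = (-1177/500) / (-1177/50) = 1/10 ✓

α = 1/10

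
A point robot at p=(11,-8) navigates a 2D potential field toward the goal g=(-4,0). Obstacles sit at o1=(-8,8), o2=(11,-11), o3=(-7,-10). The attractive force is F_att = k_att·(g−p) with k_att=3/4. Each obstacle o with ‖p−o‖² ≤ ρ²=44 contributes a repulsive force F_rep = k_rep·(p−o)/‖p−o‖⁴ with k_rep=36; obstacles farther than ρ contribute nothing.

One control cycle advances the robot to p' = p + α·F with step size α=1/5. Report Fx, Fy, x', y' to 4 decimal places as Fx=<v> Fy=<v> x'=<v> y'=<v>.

Fx=-11.2500 Fy=7.3333 x'=8.7500 y'=-6.5333

F_att = 3/4·(g−p) = 3/4·(-15,8) = (-11.2500,6.0000)
o1: d²=617 > ρ²=44 → inactive
o2: d²=9 ≤ ρ²=44; F_rep = 36·(0,3)/9² = (0.0000,1.3333)
o3: d²=328 > ρ²=44 → inactive
F = F_att + ΣF_rep = (-11.2500,7.3333)
p' = p + 1/5·F = (8.7500,-6.5333)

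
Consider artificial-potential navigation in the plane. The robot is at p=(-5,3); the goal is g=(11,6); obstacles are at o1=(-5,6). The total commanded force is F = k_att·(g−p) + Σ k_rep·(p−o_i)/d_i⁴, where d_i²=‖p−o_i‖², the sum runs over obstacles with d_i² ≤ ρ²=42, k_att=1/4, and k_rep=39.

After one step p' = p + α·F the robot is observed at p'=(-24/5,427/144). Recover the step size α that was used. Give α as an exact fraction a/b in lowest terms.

F_att = 1/4·(g−p) = 1/4·(16,3) = (4.0000,0.7500)
o1: d²=9 ≤ ρ²=42; F_rep = 39·(0,-3)/9² = (0.0000,-1.4444)
F = F_att + ΣF_rep = (4.0000,-0.6944)
Δp = p'−p = (0.2000,-0.0347); α = Δx/Fx = (1/5) / (4) = 1/20
check: Δy/Fy = (-5/144) / (-25/36) = 1/20 ✓

α = 1/20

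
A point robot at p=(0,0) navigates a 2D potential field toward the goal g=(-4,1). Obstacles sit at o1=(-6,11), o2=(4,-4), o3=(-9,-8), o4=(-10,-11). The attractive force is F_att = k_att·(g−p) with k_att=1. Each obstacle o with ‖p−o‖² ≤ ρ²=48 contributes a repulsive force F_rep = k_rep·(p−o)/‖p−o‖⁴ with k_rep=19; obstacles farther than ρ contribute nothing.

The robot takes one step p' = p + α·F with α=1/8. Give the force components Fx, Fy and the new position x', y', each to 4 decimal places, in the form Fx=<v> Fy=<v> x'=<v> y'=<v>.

F_att = 1·(g−p) = 1·(-4,1) = (-4.0000,1.0000)
o1: d²=157 > ρ²=48 → inactive
o2: d²=32 ≤ ρ²=48; F_rep = 19·(-4,4)/32² = (-0.0742,0.0742)
o3: d²=145 > ρ²=48 → inactive
o4: d²=221 > ρ²=48 → inactive
F = F_att + ΣF_rep = (-4.0742,1.0742)
p' = p + 1/8·F = (-0.5093,0.1343)

Fx=-4.0742 Fy=1.0742 x'=-0.5093 y'=0.1343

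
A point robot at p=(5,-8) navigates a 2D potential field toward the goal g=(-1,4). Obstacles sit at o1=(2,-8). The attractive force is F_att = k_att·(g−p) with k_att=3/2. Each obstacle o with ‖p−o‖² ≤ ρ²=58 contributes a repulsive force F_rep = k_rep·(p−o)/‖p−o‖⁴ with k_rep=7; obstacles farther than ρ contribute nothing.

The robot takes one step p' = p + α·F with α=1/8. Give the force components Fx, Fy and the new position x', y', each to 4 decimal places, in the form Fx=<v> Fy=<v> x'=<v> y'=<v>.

F_att = 3/2·(g−p) = 3/2·(-6,12) = (-9.0000,18.0000)
o1: d²=9 ≤ ρ²=58; F_rep = 7·(3,0)/9² = (0.2593,0.0000)
F = F_att + ΣF_rep = (-8.7407,18.0000)
p' = p + 1/8·F = (3.9074,-5.7500)

Fx=-8.7407 Fy=18.0000 x'=3.9074 y'=-5.7500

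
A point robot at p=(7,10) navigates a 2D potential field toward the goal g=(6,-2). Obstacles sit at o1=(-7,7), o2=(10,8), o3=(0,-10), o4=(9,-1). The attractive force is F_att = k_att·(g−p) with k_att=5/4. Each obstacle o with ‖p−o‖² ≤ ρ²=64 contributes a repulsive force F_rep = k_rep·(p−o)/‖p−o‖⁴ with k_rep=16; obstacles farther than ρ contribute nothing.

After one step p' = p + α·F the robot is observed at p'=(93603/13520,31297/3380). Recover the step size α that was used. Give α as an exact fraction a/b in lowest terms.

α = 1/20

F_att = 5/4·(g−p) = 5/4·(-1,-12) = (-1.2500,-15.0000)
o1: d²=205 > ρ²=64 → inactive
o2: d²=13 ≤ ρ²=64; F_rep = 16·(-3,2)/13² = (-0.2840,0.1893)
o3: d²=449 > ρ²=64 → inactive
o4: d²=125 > ρ²=64 → inactive
F = F_att + ΣF_rep = (-1.5340,-14.8107)
Δp = p'−p = (-0.0767,-0.7405); α = Δx/Fx = (-1037/13520) / (-1037/676) = 1/20
check: Δy/Fy = (-2503/3380) / (-2503/169) = 1/20 ✓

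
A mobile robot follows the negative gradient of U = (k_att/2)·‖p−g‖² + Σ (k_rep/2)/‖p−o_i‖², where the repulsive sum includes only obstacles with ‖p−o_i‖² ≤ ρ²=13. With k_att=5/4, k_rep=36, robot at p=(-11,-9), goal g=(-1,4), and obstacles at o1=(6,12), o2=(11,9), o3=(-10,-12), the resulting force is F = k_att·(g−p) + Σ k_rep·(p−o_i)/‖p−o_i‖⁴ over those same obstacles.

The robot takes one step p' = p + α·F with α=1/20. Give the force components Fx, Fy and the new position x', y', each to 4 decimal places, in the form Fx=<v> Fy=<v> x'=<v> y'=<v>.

F_att = 5/4·(g−p) = 5/4·(10,13) = (12.5000,16.2500)
o1: d²=730 > ρ²=13 → inactive
o2: d²=808 > ρ²=13 → inactive
o3: d²=10 ≤ ρ²=13; F_rep = 36·(-1,3)/10² = (-0.3600,1.0800)
F = F_att + ΣF_rep = (12.1400,17.3300)
p' = p + 1/20·F = (-10.3930,-8.1335)

Fx=12.1400 Fy=17.3300 x'=-10.3930 y'=-8.1335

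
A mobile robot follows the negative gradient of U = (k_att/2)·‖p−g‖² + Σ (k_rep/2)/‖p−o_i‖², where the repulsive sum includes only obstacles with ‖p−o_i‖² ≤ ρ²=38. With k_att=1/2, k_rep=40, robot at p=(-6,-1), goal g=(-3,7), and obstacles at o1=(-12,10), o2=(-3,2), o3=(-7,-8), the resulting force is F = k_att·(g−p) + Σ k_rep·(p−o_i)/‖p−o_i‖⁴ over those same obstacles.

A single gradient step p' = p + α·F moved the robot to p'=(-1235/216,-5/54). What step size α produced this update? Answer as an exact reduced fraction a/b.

α = 1/4

F_att = 1/2·(g−p) = 1/2·(3,8) = (1.5000,4.0000)
o1: d²=157 > ρ²=38 → inactive
o2: d²=18 ≤ ρ²=38; F_rep = 40·(-3,-3)/18² = (-0.3704,-0.3704)
o3: d²=50 > ρ²=38 → inactive
F = F_att + ΣF_rep = (1.1296,3.6296)
Δp = p'−p = (0.2824,0.9074); α = Δx/Fx = (61/216) / (61/54) = 1/4
check: Δy/Fy = (49/54) / (98/27) = 1/4 ✓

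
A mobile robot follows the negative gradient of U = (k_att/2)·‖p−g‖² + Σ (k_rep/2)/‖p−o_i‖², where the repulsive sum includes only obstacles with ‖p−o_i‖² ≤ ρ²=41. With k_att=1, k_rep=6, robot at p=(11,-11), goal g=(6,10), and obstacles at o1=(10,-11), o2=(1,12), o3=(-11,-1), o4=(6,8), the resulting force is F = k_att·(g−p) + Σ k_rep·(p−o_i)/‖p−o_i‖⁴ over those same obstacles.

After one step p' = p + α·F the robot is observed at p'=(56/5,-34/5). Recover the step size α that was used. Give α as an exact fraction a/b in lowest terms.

α = 1/5

F_att = 1·(g−p) = 1·(-5,21) = (-5.0000,21.0000)
o1: d²=1 ≤ ρ²=41; F_rep = 6·(1,0)/1² = (6.0000,0.0000)
o2: d²=629 > ρ²=41 → inactive
o3: d²=584 > ρ²=41 → inactive
o4: d²=386 > ρ²=41 → inactive
F = F_att + ΣF_rep = (1.0000,21.0000)
Δp = p'−p = (0.2000,4.2000); α = Δx/Fx = (1/5) / (1) = 1/5
check: Δy/Fy = (21/5) / (21) = 1/5 ✓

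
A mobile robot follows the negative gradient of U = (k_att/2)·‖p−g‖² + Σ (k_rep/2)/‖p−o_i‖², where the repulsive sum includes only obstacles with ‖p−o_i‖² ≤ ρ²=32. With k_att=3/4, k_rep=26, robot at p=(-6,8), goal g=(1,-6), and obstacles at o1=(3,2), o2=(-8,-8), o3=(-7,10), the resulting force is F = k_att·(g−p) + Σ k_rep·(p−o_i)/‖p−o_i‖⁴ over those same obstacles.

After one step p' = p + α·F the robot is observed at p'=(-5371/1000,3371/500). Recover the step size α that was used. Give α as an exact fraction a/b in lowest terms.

α = 1/10

F_att = 3/4·(g−p) = 3/4·(7,-14) = (5.2500,-10.5000)
o1: d²=117 > ρ²=32 → inactive
o2: d²=260 > ρ²=32 → inactive
o3: d²=5 ≤ ρ²=32; F_rep = 26·(1,-2)/5² = (1.0400,-2.0800)
F = F_att + ΣF_rep = (6.2900,-12.5800)
Δp = p'−p = (0.6290,-1.2580); α = Δx/Fx = (629/1000) / (629/100) = 1/10
check: Δy/Fy = (-629/500) / (-629/50) = 1/10 ✓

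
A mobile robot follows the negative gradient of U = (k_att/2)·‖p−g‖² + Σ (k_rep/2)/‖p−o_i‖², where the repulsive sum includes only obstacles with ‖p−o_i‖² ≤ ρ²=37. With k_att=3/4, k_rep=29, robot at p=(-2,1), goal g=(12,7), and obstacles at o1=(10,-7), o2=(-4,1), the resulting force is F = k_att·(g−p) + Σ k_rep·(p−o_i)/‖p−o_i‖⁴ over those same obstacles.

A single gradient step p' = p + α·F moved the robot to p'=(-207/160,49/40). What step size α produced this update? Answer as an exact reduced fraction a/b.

F_att = 3/4·(g−p) = 3/4·(14,6) = (10.5000,4.5000)
o1: d²=208 > ρ²=37 → inactive
o2: d²=4 ≤ ρ²=37; F_rep = 29·(2,0)/4² = (3.6250,0.0000)
F = F_att + ΣF_rep = (14.1250,4.5000)
Δp = p'−p = (0.7063,0.2250); α = Δx/Fx = (113/160) / (113/8) = 1/20
check: Δy/Fy = (9/40) / (9/2) = 1/20 ✓

α = 1/20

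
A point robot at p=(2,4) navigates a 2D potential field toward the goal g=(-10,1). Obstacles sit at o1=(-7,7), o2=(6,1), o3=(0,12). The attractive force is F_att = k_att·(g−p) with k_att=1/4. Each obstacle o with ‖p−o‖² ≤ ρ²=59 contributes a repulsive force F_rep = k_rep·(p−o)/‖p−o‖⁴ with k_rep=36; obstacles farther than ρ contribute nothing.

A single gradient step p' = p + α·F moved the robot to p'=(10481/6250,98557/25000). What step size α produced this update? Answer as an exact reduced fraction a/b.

F_att = 1/4·(g−p) = 1/4·(-12,-3) = (-3.0000,-0.7500)
o1: d²=90 > ρ²=59 → inactive
o2: d²=25 ≤ ρ²=59; F_rep = 36·(-4,3)/25² = (-0.2304,0.1728)
o3: d²=68 > ρ²=59 → inactive
F = F_att + ΣF_rep = (-3.2304,-0.5772)
Δp = p'−p = (-0.3230,-0.0577); α = Δx/Fx = (-2019/6250) / (-2019/625) = 1/10
check: Δy/Fy = (-1443/25000) / (-1443/2500) = 1/10 ✓

α = 1/10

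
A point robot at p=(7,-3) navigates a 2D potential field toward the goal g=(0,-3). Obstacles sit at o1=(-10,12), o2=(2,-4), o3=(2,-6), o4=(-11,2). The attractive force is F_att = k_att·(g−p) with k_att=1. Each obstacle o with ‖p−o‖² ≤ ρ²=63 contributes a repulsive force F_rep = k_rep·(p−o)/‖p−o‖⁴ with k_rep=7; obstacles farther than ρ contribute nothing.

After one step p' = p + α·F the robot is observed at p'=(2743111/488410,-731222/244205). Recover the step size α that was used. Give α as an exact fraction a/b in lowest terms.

α = 1/5

F_att = 1·(g−p) = 1·(-7,0) = (-7.0000,0.0000)
o1: d²=514 > ρ²=63 → inactive
o2: d²=26 ≤ ρ²=63; F_rep = 7·(5,1)/26² = (0.0518,0.0104)
o3: d²=34 ≤ ρ²=63; F_rep = 7·(5,3)/34² = (0.0303,0.0182)
o4: d²=349 > ρ²=63 → inactive
F = F_att + ΣF_rep = (-6.9179,0.0285)
Δp = p'−p = (-1.3836,0.0057); α = Δx/Fx = (-675759/488410) / (-675759/97682) = 1/5
check: Δy/Fy = (1393/244205) / (1393/48841) = 1/5 ✓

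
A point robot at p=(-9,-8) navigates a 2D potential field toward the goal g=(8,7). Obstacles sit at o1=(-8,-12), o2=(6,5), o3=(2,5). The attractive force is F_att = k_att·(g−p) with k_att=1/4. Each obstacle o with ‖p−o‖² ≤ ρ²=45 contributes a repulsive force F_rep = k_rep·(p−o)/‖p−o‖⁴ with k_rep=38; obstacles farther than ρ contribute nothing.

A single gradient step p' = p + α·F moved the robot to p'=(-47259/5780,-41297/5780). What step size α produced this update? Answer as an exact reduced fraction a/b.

F_att = 1/4·(g−p) = 1/4·(17,15) = (4.2500,3.7500)
o1: d²=17 ≤ ρ²=45; F_rep = 38·(-1,4)/17² = (-0.1315,0.5260)
o2: d²=394 > ρ²=45 → inactive
o3: d²=290 > ρ²=45 → inactive
F = F_att + ΣF_rep = (4.1185,4.2760)
Δp = p'−p = (0.8237,0.8552); α = Δx/Fx = (4761/5780) / (4761/1156) = 1/5
check: Δy/Fy = (4943/5780) / (4943/1156) = 1/5 ✓

α = 1/5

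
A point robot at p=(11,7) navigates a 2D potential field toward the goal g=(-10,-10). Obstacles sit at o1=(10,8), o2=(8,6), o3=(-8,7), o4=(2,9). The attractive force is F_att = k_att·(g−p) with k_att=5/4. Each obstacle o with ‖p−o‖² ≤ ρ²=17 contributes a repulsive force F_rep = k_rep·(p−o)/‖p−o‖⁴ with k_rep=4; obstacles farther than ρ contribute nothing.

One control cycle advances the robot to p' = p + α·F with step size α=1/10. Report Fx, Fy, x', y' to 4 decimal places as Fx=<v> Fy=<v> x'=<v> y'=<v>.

F_att = 5/4·(g−p) = 5/4·(-21,-17) = (-26.2500,-21.2500)
o1: d²=2 ≤ ρ²=17; F_rep = 4·(1,-1)/2² = (1.0000,-1.0000)
o2: d²=10 ≤ ρ²=17; F_rep = 4·(3,1)/10² = (0.1200,0.0400)
o3: d²=361 > ρ²=17 → inactive
o4: d²=85 > ρ²=17 → inactive
F = F_att + ΣF_rep = (-25.1300,-22.2100)
p' = p + 1/10·F = (8.4870,4.7790)

Fx=-25.1300 Fy=-22.2100 x'=8.4870 y'=4.7790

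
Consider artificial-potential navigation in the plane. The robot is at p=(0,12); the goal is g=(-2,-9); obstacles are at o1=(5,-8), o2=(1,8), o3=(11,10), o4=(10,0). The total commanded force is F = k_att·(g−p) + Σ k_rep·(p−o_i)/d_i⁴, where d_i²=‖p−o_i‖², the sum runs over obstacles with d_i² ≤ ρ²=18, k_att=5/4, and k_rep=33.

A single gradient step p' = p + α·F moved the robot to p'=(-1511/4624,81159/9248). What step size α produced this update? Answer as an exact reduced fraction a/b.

α = 1/8

F_att = 5/4·(g−p) = 5/4·(-2,-21) = (-2.5000,-26.2500)
o1: d²=425 > ρ²=18 → inactive
o2: d²=17 ≤ ρ²=18; F_rep = 33·(-1,4)/17² = (-0.1142,0.4567)
o3: d²=125 > ρ²=18 → inactive
o4: d²=244 > ρ²=18 → inactive
F = F_att + ΣF_rep = (-2.6142,-25.7933)
Δp = p'−p = (-0.3268,-3.2242); α = Δx/Fx = (-1511/4624) / (-1511/578) = 1/8
check: Δy/Fy = (-29817/9248) / (-29817/1156) = 1/8 ✓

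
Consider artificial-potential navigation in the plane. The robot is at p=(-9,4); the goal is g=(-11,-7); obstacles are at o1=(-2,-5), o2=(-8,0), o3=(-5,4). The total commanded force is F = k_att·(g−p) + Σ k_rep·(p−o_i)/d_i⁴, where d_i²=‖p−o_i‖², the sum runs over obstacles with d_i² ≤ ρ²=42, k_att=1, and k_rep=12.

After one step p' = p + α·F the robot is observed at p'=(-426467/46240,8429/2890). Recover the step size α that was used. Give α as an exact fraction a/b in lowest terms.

F_att = 1·(g−p) = 1·(-2,-11) = (-2.0000,-11.0000)
o1: d²=130 > ρ²=42 → inactive
o2: d²=17 ≤ ρ²=42; F_rep = 12·(-1,4)/17² = (-0.0415,0.1661)
o3: d²=16 ≤ ρ²=42; F_rep = 12·(-4,0)/16² = (-0.1875,0.0000)
F = F_att + ΣF_rep = (-2.2290,-10.8339)
Δp = p'−p = (-0.2229,-1.0834); α = Δx/Fx = (-10307/46240) / (-10307/4624) = 1/10
check: Δy/Fy = (-3131/2890) / (-3131/289) = 1/10 ✓

α = 1/10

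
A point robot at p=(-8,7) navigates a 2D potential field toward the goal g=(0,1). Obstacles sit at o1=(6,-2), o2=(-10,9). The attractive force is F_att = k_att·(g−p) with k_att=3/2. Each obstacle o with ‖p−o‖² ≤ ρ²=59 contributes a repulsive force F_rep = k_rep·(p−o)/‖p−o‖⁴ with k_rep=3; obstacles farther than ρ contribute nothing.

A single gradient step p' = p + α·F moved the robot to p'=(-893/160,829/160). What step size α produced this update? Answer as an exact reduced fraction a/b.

α = 1/5

F_att = 3/2·(g−p) = 3/2·(8,-6) = (12.0000,-9.0000)
o1: d²=277 > ρ²=59 → inactive
o2: d²=8 ≤ ρ²=59; F_rep = 3·(2,-2)/8² = (0.0938,-0.0938)
F = F_att + ΣF_rep = (12.0938,-9.0938)
Δp = p'−p = (2.4188,-1.8188); α = Δx/Fx = (387/160) / (387/32) = 1/5
check: Δy/Fy = (-291/160) / (-291/32) = 1/5 ✓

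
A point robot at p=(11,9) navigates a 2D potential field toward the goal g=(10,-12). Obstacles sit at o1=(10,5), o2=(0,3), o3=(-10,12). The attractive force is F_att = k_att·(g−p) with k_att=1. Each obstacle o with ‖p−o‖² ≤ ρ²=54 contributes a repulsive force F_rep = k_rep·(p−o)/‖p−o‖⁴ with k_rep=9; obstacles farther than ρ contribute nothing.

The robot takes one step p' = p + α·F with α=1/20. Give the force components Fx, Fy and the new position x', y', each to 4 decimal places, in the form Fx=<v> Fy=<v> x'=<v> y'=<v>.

F_att = 1·(g−p) = 1·(-1,-21) = (-1.0000,-21.0000)
o1: d²=17 ≤ ρ²=54; F_rep = 9·(1,4)/17² = (0.0311,0.1246)
o2: d²=157 > ρ²=54 → inactive
o3: d²=450 > ρ²=54 → inactive
F = F_att + ΣF_rep = (-0.9689,-20.8754)
p' = p + 1/20·F = (10.9516,7.9562)

Fx=-0.9689 Fy=-20.8754 x'=10.9516 y'=7.9562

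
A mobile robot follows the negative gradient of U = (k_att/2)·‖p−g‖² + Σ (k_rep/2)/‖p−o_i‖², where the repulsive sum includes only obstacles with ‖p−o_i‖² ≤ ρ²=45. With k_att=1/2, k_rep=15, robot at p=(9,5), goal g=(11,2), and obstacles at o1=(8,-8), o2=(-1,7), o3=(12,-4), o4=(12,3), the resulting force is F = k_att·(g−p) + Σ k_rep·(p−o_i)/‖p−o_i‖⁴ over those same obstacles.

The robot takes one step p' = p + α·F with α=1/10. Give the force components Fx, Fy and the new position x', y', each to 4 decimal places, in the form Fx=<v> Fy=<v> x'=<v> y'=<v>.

Fx=0.7337 Fy=-1.3225 x'=9.0734 y'=4.8678

F_att = 1/2·(g−p) = 1/2·(2,-3) = (1.0000,-1.5000)
o1: d²=170 > ρ²=45 → inactive
o2: d²=104 > ρ²=45 → inactive
o3: d²=90 > ρ²=45 → inactive
o4: d²=13 ≤ ρ²=45; F_rep = 15·(-3,2)/13² = (-0.2663,0.1775)
F = F_att + ΣF_rep = (0.7337,-1.3225)
p' = p + 1/10·F = (9.0734,4.8678)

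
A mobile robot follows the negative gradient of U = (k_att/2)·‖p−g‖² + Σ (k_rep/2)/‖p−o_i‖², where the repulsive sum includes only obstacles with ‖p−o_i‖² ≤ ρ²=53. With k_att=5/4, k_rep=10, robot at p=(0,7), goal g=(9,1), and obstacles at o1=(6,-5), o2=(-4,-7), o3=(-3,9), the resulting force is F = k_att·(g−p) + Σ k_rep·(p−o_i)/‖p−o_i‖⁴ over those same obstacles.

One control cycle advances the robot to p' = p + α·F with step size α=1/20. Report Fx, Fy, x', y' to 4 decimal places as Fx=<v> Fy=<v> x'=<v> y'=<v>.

Fx=11.4275 Fy=-7.6183 x'=0.5714 y'=6.6191

F_att = 5/4·(g−p) = 5/4·(9,-6) = (11.2500,-7.5000)
o1: d²=180 > ρ²=53 → inactive
o2: d²=212 > ρ²=53 → inactive
o3: d²=13 ≤ ρ²=53; F_rep = 10·(3,-2)/13² = (0.1775,-0.1183)
F = F_att + ΣF_rep = (11.4275,-7.6183)
p' = p + 1/20·F = (0.5714,6.6191)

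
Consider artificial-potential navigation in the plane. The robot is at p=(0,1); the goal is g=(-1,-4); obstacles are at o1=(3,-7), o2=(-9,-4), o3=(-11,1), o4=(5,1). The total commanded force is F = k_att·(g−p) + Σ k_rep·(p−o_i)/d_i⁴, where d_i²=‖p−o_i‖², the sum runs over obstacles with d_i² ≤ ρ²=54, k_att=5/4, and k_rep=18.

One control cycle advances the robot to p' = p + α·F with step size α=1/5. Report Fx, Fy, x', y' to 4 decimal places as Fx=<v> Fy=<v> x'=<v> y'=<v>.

F_att = 5/4·(g−p) = 5/4·(-1,-5) = (-1.2500,-6.2500)
o1: d²=73 > ρ²=54 → inactive
o2: d²=106 > ρ²=54 → inactive
o3: d²=121 > ρ²=54 → inactive
o4: d²=25 ≤ ρ²=54; F_rep = 18·(-5,0)/25² = (-0.1440,0.0000)
F = F_att + ΣF_rep = (-1.3940,-6.2500)
p' = p + 1/5·F = (-0.2788,-0.2500)

Fx=-1.3940 Fy=-6.2500 x'=-0.2788 y'=-0.2500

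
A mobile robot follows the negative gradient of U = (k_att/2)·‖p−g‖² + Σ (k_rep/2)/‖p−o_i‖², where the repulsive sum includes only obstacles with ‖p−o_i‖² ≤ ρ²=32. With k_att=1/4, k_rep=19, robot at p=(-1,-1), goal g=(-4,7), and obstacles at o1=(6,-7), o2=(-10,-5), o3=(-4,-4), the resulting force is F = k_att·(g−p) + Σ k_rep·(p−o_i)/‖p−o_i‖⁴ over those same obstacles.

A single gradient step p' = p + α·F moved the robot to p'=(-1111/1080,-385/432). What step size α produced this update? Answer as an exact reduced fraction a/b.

α = 1/20

F_att = 1/4·(g−p) = 1/4·(-3,8) = (-0.7500,2.0000)
o1: d²=85 > ρ²=32 → inactive
o2: d²=97 > ρ²=32 → inactive
o3: d²=18 ≤ ρ²=32; F_rep = 19·(3,3)/18² = (0.1759,0.1759)
F = F_att + ΣF_rep = (-0.5741,2.1759)
Δp = p'−p = (-0.0287,0.1088); α = Δx/Fx = (-31/1080) / (-31/54) = 1/20
check: Δy/Fy = (47/432) / (235/108) = 1/20 ✓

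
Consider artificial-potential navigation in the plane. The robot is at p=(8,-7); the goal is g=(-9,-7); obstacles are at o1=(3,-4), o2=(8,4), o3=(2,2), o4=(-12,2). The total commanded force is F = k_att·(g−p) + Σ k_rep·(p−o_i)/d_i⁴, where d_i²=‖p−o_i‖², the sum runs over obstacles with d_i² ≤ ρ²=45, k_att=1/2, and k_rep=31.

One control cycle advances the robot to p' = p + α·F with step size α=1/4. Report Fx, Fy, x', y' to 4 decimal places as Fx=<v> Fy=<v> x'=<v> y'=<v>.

F_att = 1/2·(g−p) = 1/2·(-17,0) = (-8.5000,0.0000)
o1: d²=34 ≤ ρ²=45; F_rep = 31·(5,-3)/34² = (0.1341,-0.0804)
o2: d²=121 > ρ²=45 → inactive
o3: d²=117 > ρ²=45 → inactive
o4: d²=481 > ρ²=45 → inactive
F = F_att + ΣF_rep = (-8.3659,-0.0804)
p' = p + 1/4·F = (5.9085,-7.0201)

Fx=-8.3659 Fy=-0.0804 x'=5.9085 y'=-7.0201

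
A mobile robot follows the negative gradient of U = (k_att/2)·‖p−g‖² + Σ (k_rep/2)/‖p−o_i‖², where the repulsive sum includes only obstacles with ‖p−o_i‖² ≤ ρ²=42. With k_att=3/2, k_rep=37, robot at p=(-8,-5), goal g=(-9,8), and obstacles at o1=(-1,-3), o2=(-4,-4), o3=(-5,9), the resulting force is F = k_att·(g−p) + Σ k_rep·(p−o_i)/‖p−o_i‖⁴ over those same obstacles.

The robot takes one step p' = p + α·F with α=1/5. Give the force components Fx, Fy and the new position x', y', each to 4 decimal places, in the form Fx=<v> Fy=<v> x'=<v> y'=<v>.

F_att = 3/2·(g−p) = 3/2·(-1,13) = (-1.5000,19.5000)
o1: d²=53 > ρ²=42 → inactive
o2: d²=17 ≤ ρ²=42; F_rep = 37·(-4,-1)/17² = (-0.5121,-0.1280)
o3: d²=205 > ρ²=42 → inactive
F = F_att + ΣF_rep = (-2.0121,19.3720)
p' = p + 1/5·F = (-8.4024,-1.1256)

Fx=-2.0121 Fy=19.3720 x'=-8.4024 y'=-1.1256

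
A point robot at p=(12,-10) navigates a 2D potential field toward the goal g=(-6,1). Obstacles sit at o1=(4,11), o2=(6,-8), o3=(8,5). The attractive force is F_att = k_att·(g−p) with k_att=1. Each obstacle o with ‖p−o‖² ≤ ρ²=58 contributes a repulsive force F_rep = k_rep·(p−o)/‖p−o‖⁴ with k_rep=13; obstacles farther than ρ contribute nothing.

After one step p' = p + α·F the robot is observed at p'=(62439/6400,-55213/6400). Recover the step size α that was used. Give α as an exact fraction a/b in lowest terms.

F_att = 1·(g−p) = 1·(-18,11) = (-18.0000,11.0000)
o1: d²=505 > ρ²=58 → inactive
o2: d²=40 ≤ ρ²=58; F_rep = 13·(6,-2)/40² = (0.0488,-0.0163)
o3: d²=241 > ρ²=58 → inactive
F = F_att + ΣF_rep = (-17.9513,10.9838)
Δp = p'−p = (-2.2439,1.3730); α = Δx/Fx = (-14361/6400) / (-14361/800) = 1/8
check: Δy/Fy = (8787/6400) / (8787/800) = 1/8 ✓

α = 1/8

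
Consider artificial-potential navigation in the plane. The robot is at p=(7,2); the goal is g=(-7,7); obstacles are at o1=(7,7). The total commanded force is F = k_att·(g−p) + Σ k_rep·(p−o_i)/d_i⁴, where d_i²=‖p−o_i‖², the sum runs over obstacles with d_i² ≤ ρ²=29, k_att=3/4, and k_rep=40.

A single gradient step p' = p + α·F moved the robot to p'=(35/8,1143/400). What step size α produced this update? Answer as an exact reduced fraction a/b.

α = 1/4

F_att = 3/4·(g−p) = 3/4·(-14,5) = (-10.5000,3.7500)
o1: d²=25 ≤ ρ²=29; F_rep = 40·(0,-5)/25² = (0.0000,-0.3200)
F = F_att + ΣF_rep = (-10.5000,3.4300)
Δp = p'−p = (-2.6250,0.8575); α = Δx/Fx = (-21/8) / (-21/2) = 1/4
check: Δy/Fy = (343/400) / (343/100) = 1/4 ✓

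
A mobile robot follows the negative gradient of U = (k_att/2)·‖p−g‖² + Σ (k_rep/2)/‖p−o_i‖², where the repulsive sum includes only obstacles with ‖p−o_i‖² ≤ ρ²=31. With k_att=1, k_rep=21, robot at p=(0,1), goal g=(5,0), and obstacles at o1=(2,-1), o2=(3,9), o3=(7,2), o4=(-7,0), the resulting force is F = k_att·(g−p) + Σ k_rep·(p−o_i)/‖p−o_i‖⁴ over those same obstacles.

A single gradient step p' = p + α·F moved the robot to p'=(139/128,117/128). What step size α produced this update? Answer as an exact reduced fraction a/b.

F_att = 1·(g−p) = 1·(5,-1) = (5.0000,-1.0000)
o1: d²=8 ≤ ρ²=31; F_rep = 21·(-2,2)/8² = (-0.6562,0.6562)
o2: d²=73 > ρ²=31 → inactive
o3: d²=50 > ρ²=31 → inactive
o4: d²=50 > ρ²=31 → inactive
F = F_att + ΣF_rep = (4.3438,-0.3438)
Δp = p'−p = (1.0859,-0.0859); α = Δx/Fx = (139/128) / (139/32) = 1/4
check: Δy/Fy = (-11/128) / (-11/32) = 1/4 ✓

α = 1/4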